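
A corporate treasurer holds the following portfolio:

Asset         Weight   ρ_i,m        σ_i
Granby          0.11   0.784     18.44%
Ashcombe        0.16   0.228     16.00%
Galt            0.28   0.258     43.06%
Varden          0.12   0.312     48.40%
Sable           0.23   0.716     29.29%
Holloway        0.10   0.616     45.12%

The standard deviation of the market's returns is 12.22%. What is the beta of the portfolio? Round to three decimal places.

1.203

β_Granby = 0.784 × 18.44% / 12.22% = 1.1831
β_Ashcombe = 0.228 × 16.00% / 12.22% = 0.2985
β_Galt = 0.258 × 43.06% / 12.22% = 0.9091
β_Varden = 0.312 × 48.40% / 12.22% = 1.2357
β_Sable = 0.716 × 29.29% / 12.22% = 1.7162
β_Holloway = 0.616 × 45.12% / 12.22% = 2.2745
β_P = Σ w_i β_i = 0.11×1.1831 + 0.16×0.2985 + 0.28×0.9091 + 0.12×1.2357 + 0.23×1.7162 + 0.10×2.2745 = 1.2029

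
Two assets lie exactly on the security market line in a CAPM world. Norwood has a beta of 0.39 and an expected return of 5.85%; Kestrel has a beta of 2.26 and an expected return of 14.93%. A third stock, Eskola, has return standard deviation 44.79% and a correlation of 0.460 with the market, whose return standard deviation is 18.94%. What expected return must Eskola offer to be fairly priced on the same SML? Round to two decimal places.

MRP = (14.93% − 5.85%) / (2.26 − 0.39) = 4.8556%
R_f = 5.85% − 0.39 × 4.8556% = 3.9563%
β_Eskola = ρ·σ_i/σ_m = 0.460 × 44.79 / 18.94 = 1.0878
E(R_Eskola) = R_f + β × MRP = 3.9563% + 1.0878 × 4.8556% = 9.24%

9.24%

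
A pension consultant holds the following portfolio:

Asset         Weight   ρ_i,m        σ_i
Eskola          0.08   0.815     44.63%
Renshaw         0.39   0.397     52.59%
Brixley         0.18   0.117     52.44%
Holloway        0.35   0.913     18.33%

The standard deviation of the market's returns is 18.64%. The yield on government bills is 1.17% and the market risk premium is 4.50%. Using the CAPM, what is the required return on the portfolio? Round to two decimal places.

β_Eskola = 0.815 × 44.63% / 18.64% = 1.9514
β_Renshaw = 0.397 × 52.59% / 18.64% = 1.1201
β_Brixley = 0.117 × 52.44% / 18.64% = 0.3292
β_Holloway = 0.913 × 18.33% / 18.64% = 0.8978
β_P = Σ w_i β_i = 0.08×1.9514 + 0.39×1.1201 + 0.18×0.3292 + 0.35×0.8978 = 0.9664
E(R_P) = R_f + β_P × MRP = 1.17% + 0.9664 × 4.50% = 5.52%

5.52%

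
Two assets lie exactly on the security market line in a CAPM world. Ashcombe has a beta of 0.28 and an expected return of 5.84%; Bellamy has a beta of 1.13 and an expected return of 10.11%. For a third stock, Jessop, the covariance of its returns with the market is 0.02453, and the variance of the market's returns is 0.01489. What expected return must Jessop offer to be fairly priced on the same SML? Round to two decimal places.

MRP = (10.11% − 5.84%) / (1.13 − 0.28) = 5.0235%
R_f = 5.84% − 0.28 × 5.0235% = 4.4334%
β_Jessop = Cov / Var(R_m) = 0.02453 / 0.01489 = 1.6474
E(R_Jessop) = R_f + β × MRP = 4.4334% + 1.6474 × 5.0235% = 12.71%

12.71%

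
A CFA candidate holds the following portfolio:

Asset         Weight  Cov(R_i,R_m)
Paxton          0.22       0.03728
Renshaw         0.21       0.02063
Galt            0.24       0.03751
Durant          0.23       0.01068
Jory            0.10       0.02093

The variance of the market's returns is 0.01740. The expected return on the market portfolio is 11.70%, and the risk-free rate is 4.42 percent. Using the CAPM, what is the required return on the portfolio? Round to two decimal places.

15.33%

β_Paxton = 0.03728 / 0.01740 = 2.1425
β_Renshaw = 0.02063 / 0.01740 = 1.1856
β_Galt = 0.03751 / 0.01740 = 2.1557
β_Durant = 0.01068 / 0.01740 = 0.6138
β_Jory = 0.02093 / 0.01740 = 1.2029
β_P = Σ w_i β_i = 0.22×2.1425 + 0.21×1.1856 + 0.24×2.1557 + 0.23×0.6138 + 0.10×1.2029 = 1.4992
MRP = 11.70% − 4.42% = 7.28%
E(R_P) = R_f + β_P × MRP = 4.42% + 1.4992 × 7.28% = 15.33%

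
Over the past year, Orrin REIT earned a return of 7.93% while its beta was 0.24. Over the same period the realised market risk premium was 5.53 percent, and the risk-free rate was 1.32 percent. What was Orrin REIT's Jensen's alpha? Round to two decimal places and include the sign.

+5.28%

CAPM benchmark = R_f + β(R_m − R_f) = 1.32% + 0.24 × 5.53% = 2.6472%
α = actual − benchmark = 7.93% − 2.6472% = +5.28%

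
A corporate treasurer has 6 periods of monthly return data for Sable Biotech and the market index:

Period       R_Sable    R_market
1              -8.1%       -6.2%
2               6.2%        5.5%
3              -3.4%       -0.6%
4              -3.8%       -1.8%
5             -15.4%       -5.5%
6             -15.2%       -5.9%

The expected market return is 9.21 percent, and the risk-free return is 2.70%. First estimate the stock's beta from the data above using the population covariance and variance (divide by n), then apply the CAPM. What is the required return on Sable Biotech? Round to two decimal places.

Mean R_i = (-8.1 + 6.2 − 3.4 − 3.8 − 15.4 − 15.2) / 6 = -6.6167%
Mean R_m = (-6.2 + 5.5 − 0.6 − 1.8 − 5.5 − 5.9) / 6 = -2.4167%
Σ(R_i − R̄_i)(R_m − R̄_m) = 171.6383  ⇒  Cov = 171.6383 / 6 = 28.6064
Σ(R_m − R̄_m)² = 102.3083  ⇒  Var(R_m) = 102.3083 / 6 = 17.0514
β = Cov / Var(R_m) = 28.6064 / 17.0514 = 1.6777
MRP = 9.21% − 2.70% = 6.51%
E(R) = R_f + β × MRP = 2.70% + 1.6777 × 6.51% = 13.62%

13.62%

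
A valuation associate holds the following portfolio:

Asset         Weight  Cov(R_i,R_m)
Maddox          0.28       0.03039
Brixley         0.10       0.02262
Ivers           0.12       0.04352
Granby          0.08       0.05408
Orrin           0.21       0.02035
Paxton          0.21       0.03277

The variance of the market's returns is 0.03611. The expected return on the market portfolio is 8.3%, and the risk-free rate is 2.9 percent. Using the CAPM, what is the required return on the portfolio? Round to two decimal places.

β_Maddox = 0.03039 / 0.03611 = 0.8416
β_Brixley = 0.02262 / 0.03611 = 0.6264
β_Ivers = 0.04352 / 0.03611 = 1.2052
β_Granby = 0.05408 / 0.03611 = 1.4976
β_Orrin = 0.02035 / 0.03611 = 0.5636
β_Paxton = 0.03277 / 0.03611 = 0.9075
β_P = Σ w_i β_i = 0.28×0.8416 + 0.10×0.6264 + 0.12×1.2052 + 0.08×1.4976 + 0.21×0.5636 + 0.21×0.9075 = 0.8717
MRP = 8.3% − 2.9% = 5.40%
E(R_P) = R_f + β_P × MRP = 2.9% + 0.8717 × 5.4% = 7.61%

7.61%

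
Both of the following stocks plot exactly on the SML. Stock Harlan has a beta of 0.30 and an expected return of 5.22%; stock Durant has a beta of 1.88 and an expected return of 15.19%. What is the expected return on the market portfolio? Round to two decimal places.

Both satisfy E(R) = R_f + β·MRP, so the slope of the SML is
MRP = (15.19% − 5.22%) / (1.88 − 0.30) = 9.97% / 1.58 = 6.3101%
R_f = E(R_Harlan) − β_Harlan·MRP = 5.22% − 0.30 × 6.3101% = 3.3270%
E(R_m) = R_f + MRP = 3.3270% + 6.3101% = 9.64%

9.64%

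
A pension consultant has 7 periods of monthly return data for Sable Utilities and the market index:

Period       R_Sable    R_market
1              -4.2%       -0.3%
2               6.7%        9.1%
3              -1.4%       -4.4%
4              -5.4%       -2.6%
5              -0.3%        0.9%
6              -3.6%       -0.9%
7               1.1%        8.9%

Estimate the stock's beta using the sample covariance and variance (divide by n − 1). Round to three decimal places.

0.611

Mean R_i = (-4.2 + 6.7 − 1.4 − 5.4 − 0.3 − 3.6 + 1.1) / 7 = -1.0143%
Mean R_m = (-0.3 + 9.1 − 4.4 − 2.6 + 0.9 − 0.9 + 8.9) / 7 = 1.5286%
Σ(R_i − R̄_i)(R_m − R̄_m) = 106.0429  ⇒  Cov = 106.0429 / 6 = 17.6738
Σ(R_m − R̄_m)² = 173.4943  ⇒  Var(R_m) = 173.4943 / 6 = 28.9157
β = Cov / Var(R_m) = 17.6738 / 28.9157 = 0.6112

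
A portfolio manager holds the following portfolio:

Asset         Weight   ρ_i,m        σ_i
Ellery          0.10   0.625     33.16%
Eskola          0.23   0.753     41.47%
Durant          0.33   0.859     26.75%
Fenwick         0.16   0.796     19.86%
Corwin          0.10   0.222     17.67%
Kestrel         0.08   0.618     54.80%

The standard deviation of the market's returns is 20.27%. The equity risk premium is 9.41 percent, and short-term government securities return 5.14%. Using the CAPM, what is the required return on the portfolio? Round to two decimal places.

15.57%

β_Ellery = 0.625 × 33.16% / 20.27% = 1.0224
β_Eskola = 0.753 × 41.47% / 20.27% = 1.5405
β_Durant = 0.859 × 26.75% / 20.27% = 1.1336
β_Fenwick = 0.796 × 19.86% / 20.27% = 0.7799
β_Corwin = 0.222 × 17.67% / 20.27% = 0.1935
β_Kestrel = 0.618 × 54.80% / 20.27% = 1.6708
β_P = Σ w_i β_i = 0.10×1.0224 + 0.23×1.5405 + 0.33×1.1336 + 0.16×0.7799 + 0.10×0.1935 + 0.08×1.6708 = 1.1084
E(R_P) = R_f + β_P × MRP = 5.14% + 1.1084 × 9.41% = 15.57%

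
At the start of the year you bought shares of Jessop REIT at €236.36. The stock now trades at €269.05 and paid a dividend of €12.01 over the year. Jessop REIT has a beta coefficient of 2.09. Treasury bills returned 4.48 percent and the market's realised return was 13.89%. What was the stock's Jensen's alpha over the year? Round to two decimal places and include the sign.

-5.24%

Realised HPR = (P1 + D1 − P0) / P0 = (269.05 + 12.01 − 236.36) / 236.36 = 44.70 / 236.36 = 18.9118%
MRP = 13.89% − 4.48% = 9.41%
CAPM required = R_f + β·MRP = 4.48% + 2.09 × 9.41% = 24.1469%
α = realised − required = 18.9118% − 24.1469% = -5.24%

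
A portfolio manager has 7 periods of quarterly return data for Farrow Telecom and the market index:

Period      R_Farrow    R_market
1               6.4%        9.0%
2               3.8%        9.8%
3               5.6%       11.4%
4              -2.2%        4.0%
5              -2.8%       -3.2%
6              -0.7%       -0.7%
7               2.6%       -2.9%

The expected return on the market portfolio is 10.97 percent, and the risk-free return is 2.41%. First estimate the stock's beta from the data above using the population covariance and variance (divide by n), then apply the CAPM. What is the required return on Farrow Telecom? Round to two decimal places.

Mean R_i = (6.4 + 3.8 + 5.6 − 2.2 − 2.8 − 0.7 + 2.6) / 7 = 1.8143%
Mean R_m = (9.0 + 9.8 + 11.4 + 4.0 − 3.2 − 0.7 − 2.9) / 7 = 3.9143%
Σ(R_i − R̄_i)(R_m − R̄_m) = 102.0786  ⇒  Cov = 102.0786 / 7 = 14.5827
Σ(R_m − R̄_m)² = 234.8886  ⇒  Var(R_m) = 234.8886 / 7 = 33.5555
β = Cov / Var(R_m) = 14.5827 / 33.5555 = 0.4346
MRP = 10.97% − 2.41% = 8.56%
E(R) = R_f + β × MRP = 2.41% + 0.4346 × 8.56% = 6.13%

6.13%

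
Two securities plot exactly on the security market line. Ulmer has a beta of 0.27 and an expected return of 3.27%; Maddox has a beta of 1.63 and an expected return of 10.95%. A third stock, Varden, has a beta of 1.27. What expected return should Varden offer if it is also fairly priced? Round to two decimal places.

8.92%

MRP (SML slope) = (10.95% − 3.27%) / (1.63 − 0.27) = 7.68% / 1.36 = 5.6471%
R_f (intercept) = 3.27% − 0.27 × 5.6471% = 1.7453%
E(R_Varden) = R_f + β × MRP = 1.7453% + 1.27 × 5.6471% = 8.92%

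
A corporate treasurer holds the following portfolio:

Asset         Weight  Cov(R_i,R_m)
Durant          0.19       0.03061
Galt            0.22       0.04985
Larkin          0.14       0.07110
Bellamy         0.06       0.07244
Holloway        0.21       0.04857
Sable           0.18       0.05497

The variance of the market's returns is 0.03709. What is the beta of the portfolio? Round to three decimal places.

1.380

β_Durant = 0.03061 / 0.03709 = 0.8253
β_Galt = 0.04985 / 0.03709 = 1.3440
β_Larkin = 0.07110 / 0.03709 = 1.9170
β_Bellamy = 0.07244 / 0.03709 = 1.9531
β_Holloway = 0.04857 / 0.03709 = 1.3095
β_Sable = 0.05497 / 0.03709 = 1.4821
β_P = Σ w_i β_i = 0.19×0.8253 + 0.22×1.3440 + 0.14×1.9170 + 0.06×1.9531 + 0.21×1.3095 + 0.18×1.4821 = 1.3798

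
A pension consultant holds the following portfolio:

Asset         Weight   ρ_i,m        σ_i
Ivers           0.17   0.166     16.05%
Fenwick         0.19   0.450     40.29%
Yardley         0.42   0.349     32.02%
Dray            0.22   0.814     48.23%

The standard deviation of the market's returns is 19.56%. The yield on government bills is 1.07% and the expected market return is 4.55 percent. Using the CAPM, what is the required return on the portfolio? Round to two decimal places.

β_Ivers = 0.166 × 16.05% / 19.56% = 0.1362
β_Fenwick = 0.450 × 40.29% / 19.56% = 0.9269
β_Yardley = 0.349 × 32.02% / 19.56% = 0.5713
β_Dray = 0.814 × 48.23% / 19.56% = 2.0071
β_P = Σ w_i β_i = 0.17×0.1362 + 0.19×0.9269 + 0.42×0.5713 + 0.22×2.0071 = 0.8808
MRP = 4.55% − 1.07% = 3.48%
E(R_P) = R_f + β_P × MRP = 1.07% + 0.8808 × 3.48% = 4.14%

4.14%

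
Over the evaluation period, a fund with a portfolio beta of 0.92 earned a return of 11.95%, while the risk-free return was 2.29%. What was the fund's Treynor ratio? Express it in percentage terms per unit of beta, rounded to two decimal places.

Treynor = (R_P − R_f) / β_P = (11.95% − 2.29%) / 0.9200 = 9.66% / 0.9200 = 10.50%

10.50%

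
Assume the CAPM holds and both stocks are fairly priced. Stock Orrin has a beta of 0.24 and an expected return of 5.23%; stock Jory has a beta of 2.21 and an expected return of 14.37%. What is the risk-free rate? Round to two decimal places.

Both satisfy E(R) = R_f + β·MRP, so the slope of the SML is
MRP = (14.37% − 5.23%) / (2.21 − 0.24) = 9.14% / 1.97 = 4.6396%
R_f = E(R_Orrin) − β_Orrin·MRP = 5.23% − 0.24 × 4.6396% = 4.1165%

4.12%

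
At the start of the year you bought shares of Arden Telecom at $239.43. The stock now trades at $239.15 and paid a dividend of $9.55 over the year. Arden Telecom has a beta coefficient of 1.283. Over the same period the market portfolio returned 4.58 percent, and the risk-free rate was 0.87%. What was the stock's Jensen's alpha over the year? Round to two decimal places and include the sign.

-1.76%

Realised HPR = (P1 + D1 − P0) / P0 = (239.15 + 9.55 − 239.43) / 239.43 = 9.27 / 239.43 = 3.8717%
MRP = 4.58% − 0.87% = 3.71%
CAPM required = R_f + β·MRP = 0.87% + 1.283 × 3.71% = 5.62993%
α = realised − required = 3.8717% − 5.62993% = -1.76%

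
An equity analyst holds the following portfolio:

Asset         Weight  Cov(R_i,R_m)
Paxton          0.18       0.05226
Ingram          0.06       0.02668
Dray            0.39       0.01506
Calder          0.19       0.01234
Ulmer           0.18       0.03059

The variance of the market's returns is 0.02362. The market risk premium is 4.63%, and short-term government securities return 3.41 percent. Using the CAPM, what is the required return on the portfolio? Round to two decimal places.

8.26%

β_Paxton = 0.05226 / 0.02362 = 2.2125
β_Ingram = 0.02668 / 0.02362 = 1.1296
β_Dray = 0.01506 / 0.02362 = 0.6376
β_Calder = 0.01234 / 0.02362 = 0.5224
β_Ulmer = 0.03059 / 0.02362 = 1.2951
β_P = Σ w_i β_i = 0.18×2.2125 + 0.06×1.1296 + 0.39×0.6376 + 0.19×0.5224 + 0.18×1.2951 = 1.0471
E(R_P) = R_f + β_P × MRP = 3.41% + 1.0471 × 4.63% = 8.26%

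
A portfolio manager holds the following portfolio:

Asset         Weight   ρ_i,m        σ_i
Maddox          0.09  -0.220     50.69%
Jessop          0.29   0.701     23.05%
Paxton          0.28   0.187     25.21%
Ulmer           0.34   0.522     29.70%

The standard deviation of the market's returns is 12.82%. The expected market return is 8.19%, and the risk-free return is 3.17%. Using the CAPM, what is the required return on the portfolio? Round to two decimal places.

7.19%

β_Maddox = -0.220 × 50.69% / 12.82% = -0.8699
β_Jessop = 0.701 × 23.05% / 12.82% = 1.2604
β_Paxton = 0.187 × 25.21% / 12.82% = 0.3677
β_Ulmer = 0.522 × 29.70% / 12.82% = 1.2093
β_P = Σ w_i β_i = 0.09×-0.8699 + 0.29×1.2604 + 0.28×0.3677 + 0.34×1.2093 = 0.8013
MRP = 8.19% − 3.17% = 5.02%
E(R_P) = R_f + β_P × MRP = 3.17% + 0.8013 × 5.02% = 7.19%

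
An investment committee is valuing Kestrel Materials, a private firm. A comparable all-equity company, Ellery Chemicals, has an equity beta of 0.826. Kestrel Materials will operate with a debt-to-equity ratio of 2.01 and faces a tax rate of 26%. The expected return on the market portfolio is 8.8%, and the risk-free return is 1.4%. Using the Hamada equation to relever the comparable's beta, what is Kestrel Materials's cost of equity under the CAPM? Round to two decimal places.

16.60%

β_L = β_U × [1 + (1 − t)(D/E)] = 0.826 × [1 + (1 − 0.26) × 2.01]
    = 0.826 × [1 + 0.74 × 2.01] = 0.826 × 2.4874 = 2.0546
MRP = 8.8% − 1.4% = 7.40%
E(R) = R_f + β_L × MRP = 1.4% + 2.0546 × 7.4% = 16.60%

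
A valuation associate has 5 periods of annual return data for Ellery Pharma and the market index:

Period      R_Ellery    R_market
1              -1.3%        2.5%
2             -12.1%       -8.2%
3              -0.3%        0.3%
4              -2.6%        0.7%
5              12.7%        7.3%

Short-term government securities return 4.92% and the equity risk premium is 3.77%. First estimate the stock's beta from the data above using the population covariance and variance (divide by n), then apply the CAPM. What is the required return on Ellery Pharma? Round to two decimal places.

10.56%

Mean R_i = (-1.3 − 12.1 − 0.3 − 2.6 + 12.7) / 5 = -0.7200%
Mean R_m = (2.5 − 8.2 + 0.3 + 0.7 + 7.3) / 5 = 0.5200%
Σ(R_i − R̄_i)(R_m − R̄_m) = 188.6420  ⇒  Cov = 188.6420 / 5 = 37.7284
Σ(R_m − R̄_m)² = 126.0080  ⇒  Var(R_m) = 126.0080 / 5 = 25.2016
β = Cov / Var(R_m) = 37.7284 / 25.2016 = 1.4971
E(R) = R_f + β × MRP = 4.92% + 1.4971 × 3.77% = 10.56%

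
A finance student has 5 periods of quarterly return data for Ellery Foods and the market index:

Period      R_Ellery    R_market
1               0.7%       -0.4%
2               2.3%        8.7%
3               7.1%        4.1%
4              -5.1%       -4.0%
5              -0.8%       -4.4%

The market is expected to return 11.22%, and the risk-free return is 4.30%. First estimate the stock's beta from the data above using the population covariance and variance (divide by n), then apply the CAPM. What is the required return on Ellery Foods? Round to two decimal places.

8.15%

Mean R_i = (0.7 + 2.3 + 7.1 − 5.1 − 0.8) / 5 = 0.8400%
Mean R_m = (-0.4 + 8.7 + 4.1 − 4.0 − 4.4) / 5 = 0.8000%
Σ(R_i − R̄_i)(R_m − R̄_m) = 69.4000  ⇒  Cov = 69.4000 / 5 = 13.8800
Σ(R_m − R̄_m)² = 124.8200  ⇒  Var(R_m) = 124.8200 / 5 = 24.9640
β = Cov / Var(R_m) = 13.8800 / 24.9640 = 0.5560
MRP = 11.22% − 4.30% = 6.92%
E(R) = R_f + β × MRP = 4.30% + 0.5560 × 6.92% = 8.15%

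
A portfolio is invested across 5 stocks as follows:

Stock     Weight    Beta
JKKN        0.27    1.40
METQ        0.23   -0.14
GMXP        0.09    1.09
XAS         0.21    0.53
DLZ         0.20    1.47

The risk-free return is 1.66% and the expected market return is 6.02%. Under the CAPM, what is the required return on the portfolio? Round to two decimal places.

β_P = Σ w_i β_i = 0.27×1.40 + 0.23×-0.14 + 0.09×1.09 + 0.21×0.53 + 0.20×1.47 = 0.8492
MRP = 6.02% − 1.66% = 4.36%
E(R_P) = R_f + β_P × MRP = 1.66% + 0.8492 × 4.36% = 5.36%

5.36%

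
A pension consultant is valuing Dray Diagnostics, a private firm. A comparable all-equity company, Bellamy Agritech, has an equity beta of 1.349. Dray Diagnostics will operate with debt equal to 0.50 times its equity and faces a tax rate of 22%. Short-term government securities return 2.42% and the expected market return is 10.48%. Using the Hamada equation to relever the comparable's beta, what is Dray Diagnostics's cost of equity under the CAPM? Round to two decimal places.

17.53%

β_L = β_U × [1 + (1 − t)(D/E)] = 1.349 × [1 + (1 − 0.22) × 0.50]
    = 1.349 × [1 + 0.78 × 0.50] = 1.349 × 1.3900 = 1.8751
MRP = 10.48% − 2.42% = 8.06%
E(R) = R_f + β_L × MRP = 2.42% + 1.8751 × 8.06% = 17.53%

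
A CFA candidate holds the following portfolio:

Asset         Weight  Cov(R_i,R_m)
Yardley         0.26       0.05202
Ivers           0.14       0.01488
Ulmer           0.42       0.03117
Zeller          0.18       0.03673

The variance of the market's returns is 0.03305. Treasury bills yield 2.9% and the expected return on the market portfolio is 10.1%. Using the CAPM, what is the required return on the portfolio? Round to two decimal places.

β_Yardley = 0.05202 / 0.03305 = 1.5740
β_Ivers = 0.01488 / 0.03305 = 0.4502
β_Ulmer = 0.03117 / 0.03305 = 0.9431
β_Zeller = 0.03673 / 0.03305 = 1.1113
β_P = Σ w_i β_i = 0.26×1.5740 + 0.14×0.4502 + 0.42×0.9431 + 0.18×1.1113 = 1.0684
MRP = 10.1% − 2.9% = 7.20%
E(R_P) = R_f + β_P × MRP = 2.9% + 1.0684 × 7.2% = 10.59%

10.59%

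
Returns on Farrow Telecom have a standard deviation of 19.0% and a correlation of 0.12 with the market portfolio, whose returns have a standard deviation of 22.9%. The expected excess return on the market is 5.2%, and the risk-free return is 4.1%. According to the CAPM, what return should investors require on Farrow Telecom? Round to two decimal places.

4.62%

β = ρ × σ_i / σ_m = 0.12 × 19.0% / 22.9% = 0.0996
E(R) = 4.1% + 0.0996 × 5.2% = 4.62%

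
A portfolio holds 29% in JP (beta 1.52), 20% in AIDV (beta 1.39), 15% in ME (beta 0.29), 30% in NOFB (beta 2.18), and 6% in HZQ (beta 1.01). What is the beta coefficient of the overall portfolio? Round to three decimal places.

1.477

β_P = Σ w_i β_i = 0.29×1.52 + 0.20×1.39 + 0.15×0.29 + 0.30×2.18 + 0.06×1.01 = 1.4769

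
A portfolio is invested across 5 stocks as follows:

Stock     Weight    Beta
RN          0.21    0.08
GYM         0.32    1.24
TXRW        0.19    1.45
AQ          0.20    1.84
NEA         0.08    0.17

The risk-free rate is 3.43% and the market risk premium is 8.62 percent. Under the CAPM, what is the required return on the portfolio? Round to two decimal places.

β_P = Σ w_i β_i = 0.21×0.08 + 0.32×1.24 + 0.19×1.45 + 0.20×1.84 + 0.08×0.17 = 1.0707
E(R_P) = R_f + β_P × MRP = 3.43% + 1.0707 × 8.62% = 12.66%

12.66%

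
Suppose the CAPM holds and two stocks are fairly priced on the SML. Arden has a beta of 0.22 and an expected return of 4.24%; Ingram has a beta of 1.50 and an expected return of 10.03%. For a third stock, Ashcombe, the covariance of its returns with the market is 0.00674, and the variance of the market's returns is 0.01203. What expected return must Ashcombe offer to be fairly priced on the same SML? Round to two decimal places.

MRP = (10.03% − 4.24%) / (1.50 − 0.22) = 4.5234%
R_f = 4.24% − 0.22 × 4.5234% = 3.2449%
β_Ashcombe = Cov / Var(R_m) = 0.00674 / 0.01203 = 0.5603
E(R_Ashcombe) = R_f + β × MRP = 3.2449% + 0.5603 × 4.5234% = 5.78%

5.78%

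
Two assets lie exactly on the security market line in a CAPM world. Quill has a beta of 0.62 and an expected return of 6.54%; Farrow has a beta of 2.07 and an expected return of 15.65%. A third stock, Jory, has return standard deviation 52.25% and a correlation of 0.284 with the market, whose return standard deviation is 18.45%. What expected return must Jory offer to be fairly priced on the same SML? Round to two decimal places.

7.70%

MRP = (15.65% − 6.54%) / (2.07 − 0.62) = 6.2828%
R_f = 6.54% − 0.62 × 6.2828% = 2.6447%
β_Jory = ρ·σ_i/σ_m = 0.284 × 52.25 / 18.45 = 0.8043
E(R_Jory) = R_f + β × MRP = 2.6447% + 0.8043 × 6.2828% = 7.70%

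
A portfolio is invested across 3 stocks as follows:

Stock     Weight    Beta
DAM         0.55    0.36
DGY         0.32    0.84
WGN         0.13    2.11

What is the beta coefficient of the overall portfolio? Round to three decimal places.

0.741

β_P = Σ w_i β_i = 0.55×0.36 + 0.32×0.84 + 0.13×2.11 = 0.7411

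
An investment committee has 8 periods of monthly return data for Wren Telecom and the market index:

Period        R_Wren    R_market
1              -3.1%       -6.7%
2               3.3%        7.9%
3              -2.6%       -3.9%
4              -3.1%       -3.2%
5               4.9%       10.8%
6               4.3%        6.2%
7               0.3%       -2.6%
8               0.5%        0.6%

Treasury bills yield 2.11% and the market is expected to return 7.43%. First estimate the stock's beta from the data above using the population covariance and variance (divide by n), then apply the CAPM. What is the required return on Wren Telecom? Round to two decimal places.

Mean R_i = (-3.1 + 3.3 − 2.6 − 3.1 + 4.9 + 4.3 + 0.3 + 0.5) / 8 = 0.5625%
Mean R_m = (-6.7 + 7.9 − 3.9 − 3.2 + 10.8 + 6.2 − 2.6 + 0.6) / 8 = 1.1375%
Σ(R_i − R̄_i)(R_m − R̄_m) = 140.8813  ⇒  Cov = 140.8813 / 8 = 17.6102
Σ(R_m − R̄_m)² = 284.5988  ⇒  Var(R_m) = 284.5988 / 8 = 35.5749
β = Cov / Var(R_m) = 17.6102 / 35.5749 = 0.4950
MRP = 7.43% − 2.11% = 5.32%
E(R) = R_f + β × MRP = 2.11% + 0.4950 × 5.32% = 4.74%

4.74%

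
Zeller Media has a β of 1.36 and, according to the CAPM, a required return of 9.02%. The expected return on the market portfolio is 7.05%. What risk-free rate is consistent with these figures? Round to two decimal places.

E(R) = R_f + β(E(R_m) − R_f) = R_f(1 − β) + β·E(R_m)
9.02% = R_f × (1 − 1.36) + 1.36 × 7.05%
9.02% = R_f × -0.36 + 9.5880%
R_f = (9.02% − 9.5880%) / -0.36 = 1.58%

1.58%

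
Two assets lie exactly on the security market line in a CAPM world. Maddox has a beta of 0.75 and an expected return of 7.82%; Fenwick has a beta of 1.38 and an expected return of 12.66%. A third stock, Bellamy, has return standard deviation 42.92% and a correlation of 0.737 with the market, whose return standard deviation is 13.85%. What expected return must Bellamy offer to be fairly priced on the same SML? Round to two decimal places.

MRP = (12.66% − 7.82%) / (1.38 − 0.75) = 7.6825%
R_f = 7.82% − 0.75 × 7.6825% = 2.0581%
β_Bellamy = ρ·σ_i/σ_m = 0.737 × 42.92 / 13.85 = 2.2839
E(R_Bellamy) = R_f + β × MRP = 2.0581% + 2.2839 × 7.6825% = 19.60%

19.60%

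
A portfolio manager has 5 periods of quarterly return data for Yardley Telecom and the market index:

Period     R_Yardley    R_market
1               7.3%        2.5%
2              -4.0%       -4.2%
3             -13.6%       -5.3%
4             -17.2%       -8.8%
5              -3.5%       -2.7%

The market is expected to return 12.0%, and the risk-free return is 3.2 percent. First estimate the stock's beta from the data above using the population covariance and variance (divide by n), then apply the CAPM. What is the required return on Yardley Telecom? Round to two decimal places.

22.96%

Mean R_i = (7.3 − 4.0 − 13.6 − 17.2 − 3.5) / 5 = -6.2000%
Mean R_m = (2.5 − 4.2 − 5.3 − 8.8 − 2.7) / 5 = -3.7000%
Σ(R_i − R̄_i)(R_m − R̄_m) = 153.2400  ⇒  Cov = 153.2400 / 5 = 30.6480
Σ(R_m − R̄_m)² = 68.2600  ⇒  Var(R_m) = 68.2600 / 5 = 13.6520
β = Cov / Var(R_m) = 30.6480 / 13.6520 = 2.2449
MRP = 12.0% − 3.2% = 8.80%
E(R) = R_f + β × MRP = 3.2% + 2.2449 × 8.8% = 22.96%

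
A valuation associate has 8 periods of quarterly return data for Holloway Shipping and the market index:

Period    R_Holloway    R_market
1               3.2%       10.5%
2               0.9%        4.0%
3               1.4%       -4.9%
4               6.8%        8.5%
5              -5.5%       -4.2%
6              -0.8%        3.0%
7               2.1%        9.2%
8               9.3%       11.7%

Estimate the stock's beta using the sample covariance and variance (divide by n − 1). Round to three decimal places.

Mean R_i = (3.2 + 0.9 + 1.4 + 6.8 − 5.5 − 0.8 + 2.1 + 9.3) / 8 = 2.1750%
Mean R_m = (10.5 + 4.0 − 4.9 + 8.5 − 4.2 + 3.0 + 9.2 + 11.7) / 8 = 4.7250%
Σ(R_i − R̄_i)(R_m − R̄_m) = 154.7550  ⇒  Cov = 154.7550 / 7 = 22.1079
Σ(R_m − R̄_m)² = 292.0750  ⇒  Var(R_m) = 292.0750 / 7 = 41.7250
β = Cov / Var(R_m) = 22.1079 / 41.7250 = 0.5298

0.530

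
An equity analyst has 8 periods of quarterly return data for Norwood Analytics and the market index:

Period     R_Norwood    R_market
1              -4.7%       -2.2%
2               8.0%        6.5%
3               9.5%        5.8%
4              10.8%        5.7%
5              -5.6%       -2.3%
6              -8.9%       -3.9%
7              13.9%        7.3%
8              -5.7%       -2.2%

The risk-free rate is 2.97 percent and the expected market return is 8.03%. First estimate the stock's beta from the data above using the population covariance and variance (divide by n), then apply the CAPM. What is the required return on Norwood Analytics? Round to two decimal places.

12.45%

Mean R_i = (-4.7 + 8.0 + 9.5 + 10.8 − 5.6 − 8.9 + 13.9 − 5.7) / 8 = 2.1625%
Mean R_m = (-2.2 + 6.5 + 5.8 + 5.7 − 2.3 − 3.9 + 7.3 − 2.2) / 8 = 1.8375%
Σ(R_i − R̄_i)(R_m − R̄_m) = 308.8113  ⇒  Cov = 308.8113 / 8 = 38.6014
Σ(R_m − R̄_m)² = 164.8388  ⇒  Var(R_m) = 164.8388 / 8 = 20.6049
β = Cov / Var(R_m) = 38.6014 / 20.6049 = 1.8734
MRP = 8.03% − 2.97% = 5.06%
E(R) = R_f + β × MRP = 2.97% + 1.8734 × 5.06% = 12.45%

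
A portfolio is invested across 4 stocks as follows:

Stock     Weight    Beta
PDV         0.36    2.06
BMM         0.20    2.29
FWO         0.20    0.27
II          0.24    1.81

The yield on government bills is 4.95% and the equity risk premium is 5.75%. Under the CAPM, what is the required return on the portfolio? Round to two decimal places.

β_P = Σ w_i β_i = 0.36×2.06 + 0.20×2.29 + 0.20×0.27 + 0.24×1.81 = 1.6880
E(R_P) = R_f + β_P × MRP = 4.95% + 1.6880 × 5.75% = 14.66%

14.66%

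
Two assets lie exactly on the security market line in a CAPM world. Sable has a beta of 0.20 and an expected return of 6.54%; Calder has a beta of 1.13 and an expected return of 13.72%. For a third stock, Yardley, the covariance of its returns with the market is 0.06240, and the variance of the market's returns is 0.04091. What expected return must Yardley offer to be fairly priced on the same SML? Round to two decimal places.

MRP = (13.72% − 6.54%) / (1.13 − 0.20) = 7.7204%
R_f = 6.54% − 0.20 × 7.7204% = 4.9959%
β_Yardley = Cov / Var(R_m) = 0.06240 / 0.04091 = 1.5253
E(R_Yardley) = R_f + β × MRP = 4.9959% + 1.5253 × 7.7204% = 16.77%

16.77%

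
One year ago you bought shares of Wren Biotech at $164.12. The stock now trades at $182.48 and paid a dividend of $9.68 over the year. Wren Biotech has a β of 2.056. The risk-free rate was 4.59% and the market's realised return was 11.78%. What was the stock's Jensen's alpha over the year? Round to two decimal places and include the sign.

-2.29%

Realised HPR = (P1 + D1 − P0) / P0 = (182.48 + 9.68 − 164.12) / 164.12 = 28.04 / 164.12 = 17.0851%
MRP = 11.78% − 4.59% = 7.19%
CAPM required = R_f + β·MRP = 4.59% + 2.056 × 7.19% = 19.37264%
α = realised − required = 17.0851% − 19.37264% = -2.29%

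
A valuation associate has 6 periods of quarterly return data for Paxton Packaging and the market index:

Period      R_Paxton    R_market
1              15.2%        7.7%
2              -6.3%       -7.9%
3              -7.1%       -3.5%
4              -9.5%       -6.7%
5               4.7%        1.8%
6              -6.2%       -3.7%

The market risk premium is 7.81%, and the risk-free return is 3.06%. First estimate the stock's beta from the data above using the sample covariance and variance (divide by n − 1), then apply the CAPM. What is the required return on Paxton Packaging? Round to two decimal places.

Mean R_i = (15.2 − 6.3 − 7.1 − 9.5 + 4.7 − 6.2) / 6 = -1.5333%
Mean R_m = (7.7 − 7.9 − 3.5 − 6.7 + 1.8 − 3.7) / 6 = -2.0500%
Σ(R_i − R̄_i)(R_m − R̄_m) = 267.8500  ⇒  Cov = 267.8500 / 5 = 53.5700
Σ(R_m − R̄_m)² = 170.5550  ⇒  Var(R_m) = 170.5550 / 5 = 34.1110
β = Cov / Var(R_m) = 53.5700 / 34.1110 = 1.5705
E(R) = R_f + β × MRP = 3.06% + 1.5705 × 7.81% = 15.33%

15.33%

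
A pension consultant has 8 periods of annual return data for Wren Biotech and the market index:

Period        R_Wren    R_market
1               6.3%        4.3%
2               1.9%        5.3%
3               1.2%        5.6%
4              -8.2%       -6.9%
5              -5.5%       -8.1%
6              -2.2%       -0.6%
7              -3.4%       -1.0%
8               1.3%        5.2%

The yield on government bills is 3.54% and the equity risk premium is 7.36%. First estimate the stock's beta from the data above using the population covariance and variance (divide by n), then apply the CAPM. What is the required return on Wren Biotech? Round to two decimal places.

8.97%

Mean R_i = (6.3 + 1.9 + 1.2 − 8.2 − 5.5 − 2.2 − 3.4 + 1.3) / 8 = -1.0750%
Mean R_m = (4.3 + 5.3 + 5.6 − 6.9 − 8.1 − 0.6 − 1.0 + 5.2) / 8 = 0.4750%
Σ(R_i − R̄_i)(R_m − R̄_m) = 160.5750  ⇒  Cov = 160.5750 / 8 = 20.0719
Σ(R_m − R̄_m)² = 217.7550  ⇒  Var(R_m) = 217.7550 / 8 = 27.2194
β = Cov / Var(R_m) = 20.0719 / 27.2194 = 0.7374
E(R) = R_f + β × MRP = 3.54% + 0.7374 × 7.36% = 8.97%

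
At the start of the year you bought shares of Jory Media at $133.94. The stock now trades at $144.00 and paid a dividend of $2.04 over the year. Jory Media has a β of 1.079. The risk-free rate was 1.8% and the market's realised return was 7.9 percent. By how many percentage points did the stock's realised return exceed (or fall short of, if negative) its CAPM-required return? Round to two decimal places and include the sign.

Realised HPR = (P1 + D1 − P0) / P0 = (144.00 + 2.04 − 133.94) / 133.94 = 12.10 / 133.94 = 9.0339%
MRP = 7.9% − 1.8% = 6.10%
CAPM required = R_f + β·MRP = 1.8% + 1.079 × 6.1% = 8.3819%
α = realised − required = 9.0339% − 8.3819% = +0.65%

+0.65%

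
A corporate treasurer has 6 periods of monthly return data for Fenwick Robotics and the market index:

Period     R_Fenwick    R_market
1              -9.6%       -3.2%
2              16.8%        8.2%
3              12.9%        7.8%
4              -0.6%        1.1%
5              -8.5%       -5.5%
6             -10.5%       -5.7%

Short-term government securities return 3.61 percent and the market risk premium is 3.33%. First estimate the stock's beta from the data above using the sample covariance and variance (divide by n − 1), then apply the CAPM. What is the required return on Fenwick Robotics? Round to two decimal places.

9.82%

Mean R_i = (-9.6 + 16.8 + 12.9 − 0.6 − 8.5 − 10.5) / 6 = 0.0833%
Mean R_m = (-3.2 + 8.2 + 7.8 + 1.1 − 5.5 − 5.7) / 6 = 0.4500%
Σ(R_i − R̄_i)(R_m − R̄_m) = 374.8150  ⇒  Cov = 374.8150 / 5 = 74.9630
Σ(R_m − R̄_m)² = 201.0550  ⇒  Var(R_m) = 201.0550 / 5 = 40.2110
β = Cov / Var(R_m) = 74.9630 / 40.2110 = 1.8642
E(R) = R_f + β × MRP = 3.61% + 1.8642 × 3.33% = 9.82%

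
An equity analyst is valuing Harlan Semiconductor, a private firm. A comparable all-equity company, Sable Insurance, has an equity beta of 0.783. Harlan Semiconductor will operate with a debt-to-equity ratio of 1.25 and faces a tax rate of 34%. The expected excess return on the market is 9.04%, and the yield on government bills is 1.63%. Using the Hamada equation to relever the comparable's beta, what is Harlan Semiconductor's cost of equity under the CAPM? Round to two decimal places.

β_L = β_U × [1 + (1 − t)(D/E)] = 0.783 × [1 + (1 − 0.34) × 1.25]
    = 0.783 × [1 + 0.66 × 1.25] = 0.783 × 1.8250 = 1.4290
E(R) = R_f + β_L × MRP = 1.63% + 1.4290 × 9.04% = 14.55%

14.55%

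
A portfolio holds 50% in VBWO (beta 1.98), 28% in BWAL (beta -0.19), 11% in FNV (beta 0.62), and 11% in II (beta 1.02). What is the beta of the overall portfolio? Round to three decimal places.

β_P = Σ w_i β_i = 0.50×1.98 + 0.28×-0.19 + 0.11×0.62 + 0.11×1.02 = 1.1172

1.117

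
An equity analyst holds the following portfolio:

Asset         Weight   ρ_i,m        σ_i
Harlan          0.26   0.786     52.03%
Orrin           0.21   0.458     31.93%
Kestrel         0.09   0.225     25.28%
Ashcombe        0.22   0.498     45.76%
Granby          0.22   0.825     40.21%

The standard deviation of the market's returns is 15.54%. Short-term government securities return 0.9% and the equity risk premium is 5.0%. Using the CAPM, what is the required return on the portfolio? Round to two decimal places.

9.44%

β_Harlan = 0.786 × 52.03% / 15.54% = 2.6316
β_Orrin = 0.458 × 31.93% / 15.54% = 0.9411
β_Kestrel = 0.225 × 25.28% / 15.54% = 0.3660
β_Ashcombe = 0.498 × 45.76% / 15.54% = 1.4664
β_Granby = 0.825 × 40.21% / 15.54% = 2.1347
β_P = Σ w_i β_i = 0.26×2.6316 + 0.21×0.9411 + 0.09×0.3660 + 0.22×1.4664 + 0.22×2.1347 = 1.7070
E(R_P) = R_f + β_P × MRP = 0.9% + 1.7070 × 5.0% = 9.44%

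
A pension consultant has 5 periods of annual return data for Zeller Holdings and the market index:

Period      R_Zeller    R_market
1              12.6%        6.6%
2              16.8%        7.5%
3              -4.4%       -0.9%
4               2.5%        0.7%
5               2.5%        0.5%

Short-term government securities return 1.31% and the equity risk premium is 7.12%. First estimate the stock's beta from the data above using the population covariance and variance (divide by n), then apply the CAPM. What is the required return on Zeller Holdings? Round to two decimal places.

16.73%

Mean R_i = (12.6 + 16.8 − 4.4 + 2.5 + 2.5) / 5 = 6.0000%
Mean R_m = (6.6 + 7.5 − 0.9 + 0.7 + 0.5) / 5 = 2.8800%
Σ(R_i − R̄_i)(R_m − R̄_m) = 129.7200  ⇒  Cov = 129.7200 / 5 = 25.9440
Σ(R_m − R̄_m)² = 59.8880  ⇒  Var(R_m) = 59.8880 / 5 = 11.9776
β = Cov / Var(R_m) = 25.9440 / 11.9776 = 2.1660
E(R) = R_f + β × MRP = 1.31% + 2.1660 × 7.12% = 16.73%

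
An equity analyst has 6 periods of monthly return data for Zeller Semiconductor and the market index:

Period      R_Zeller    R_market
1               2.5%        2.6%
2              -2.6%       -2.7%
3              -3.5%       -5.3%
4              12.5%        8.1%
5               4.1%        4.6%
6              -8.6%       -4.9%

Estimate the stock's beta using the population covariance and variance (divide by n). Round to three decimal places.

1.267

Mean R_i = (2.5 − 2.6 − 3.5 + 12.5 + 4.1 − 8.6) / 6 = 0.7333%
Mean R_m = (2.6 − 2.7 − 5.3 + 8.1 + 4.6 − 4.9) / 6 = 0.4000%
Σ(R_i − R̄_i)(R_m − R̄_m) = 192.5600  ⇒  Cov = 192.5600 / 6 = 32.0933
Σ(R_m − R̄_m)² = 151.9600  ⇒  Var(R_m) = 151.9600 / 6 = 25.3267
β = Cov / Var(R_m) = 32.0933 / 25.3267 = 1.2672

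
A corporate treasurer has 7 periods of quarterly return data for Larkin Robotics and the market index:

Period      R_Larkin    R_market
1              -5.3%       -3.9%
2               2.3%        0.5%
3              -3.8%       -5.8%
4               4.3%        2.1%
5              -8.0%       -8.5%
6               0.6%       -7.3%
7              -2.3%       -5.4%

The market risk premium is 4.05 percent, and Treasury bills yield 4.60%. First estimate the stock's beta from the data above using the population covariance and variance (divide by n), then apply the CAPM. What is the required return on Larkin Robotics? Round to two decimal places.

Mean R_i = (-5.3 + 2.3 − 3.8 + 4.3 − 8.0 + 0.6 − 2.3) / 7 = -1.7429%
Mean R_m = (-3.9 + 0.5 − 5.8 + 2.1 − 8.5 − 7.3 − 5.4) / 7 = -4.0429%
Σ(R_i − R̄_i)(R_m − R̄_m) = 79.6071  ⇒  Cov = 79.6071 / 7 = 11.3724
Σ(R_m − R̄_m)² = 93.7971  ⇒  Var(R_m) = 93.7971 / 7 = 13.3996
β = Cov / Var(R_m) = 11.3724 / 13.3996 = 0.8487
E(R) = R_f + β × MRP = 4.60% + 0.8487 × 4.05% = 8.04%

8.04%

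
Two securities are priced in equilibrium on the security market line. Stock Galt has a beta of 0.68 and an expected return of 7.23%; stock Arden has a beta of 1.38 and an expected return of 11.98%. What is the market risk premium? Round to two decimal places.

Both satisfy E(R) = R_f + β·MRP, so the slope of the SML is
MRP = (11.98% − 7.23%) / (1.38 − 0.68) = 4.75% / 0.70 = 6.7857%

6.79%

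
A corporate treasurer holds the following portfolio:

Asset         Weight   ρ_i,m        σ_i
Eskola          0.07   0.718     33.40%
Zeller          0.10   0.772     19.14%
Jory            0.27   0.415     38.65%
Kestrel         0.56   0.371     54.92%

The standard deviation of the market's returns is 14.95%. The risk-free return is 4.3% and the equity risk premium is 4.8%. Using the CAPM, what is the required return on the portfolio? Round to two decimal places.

10.37%

β_Eskola = 0.718 × 33.40% / 14.95% = 1.6041
β_Zeller = 0.772 × 19.14% / 14.95% = 0.9884
β_Jory = 0.415 × 38.65% / 14.95% = 1.0729
β_Kestrel = 0.371 × 54.92% / 14.95% = 1.3629
β_P = Σ w_i β_i = 0.07×1.6041 + 0.10×0.9884 + 0.27×1.0729 + 0.56×1.3629 = 1.2640
E(R_P) = R_f + β_P × MRP = 4.3% + 1.2640 × 4.8% = 10.37%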